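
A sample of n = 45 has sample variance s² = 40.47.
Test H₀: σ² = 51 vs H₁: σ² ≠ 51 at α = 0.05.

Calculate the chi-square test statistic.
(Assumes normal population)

Answer: χ² = 34.9153, fail to reject H₀

Derivation:
df = n - 1 = 44
χ² = (n-1)s²/σ₀² = 44×40.47/51 = 34.9153
Critical values: χ²_{0.975,44} = 27.575, χ²_{0.025,44} = 64.201
Rejection region: χ² < 27.575 or χ² > 64.201
Decision: fail to reject H₀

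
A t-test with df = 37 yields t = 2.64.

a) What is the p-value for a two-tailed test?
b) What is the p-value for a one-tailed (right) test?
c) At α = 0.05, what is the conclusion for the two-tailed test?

Answer: a) 0.0121, b) 0.0060, c) reject H₀

Derivation:
Using t-distribution with df = 37:
a) Two-tailed: p = 2×P(T > 2.64) = 0.0121
b) One-tailed: p = P(T > 2.64) = 0.0060
c) 0.0121 < 0.05, reject H₀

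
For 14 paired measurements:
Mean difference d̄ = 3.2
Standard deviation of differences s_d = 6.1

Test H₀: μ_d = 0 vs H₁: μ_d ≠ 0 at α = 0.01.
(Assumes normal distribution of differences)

df = n - 1 = 13
SE = s_d/√n = 6.1/√14 = 1.6303
t = d̄/SE = 3.2/1.6303 = 1.9628
Critical value: t_{0.005,13} = ±3.012
p-value ≈ 0.0714
Decision: fail to reject H₀

Answer: t = 1.9628, fail to reject H₀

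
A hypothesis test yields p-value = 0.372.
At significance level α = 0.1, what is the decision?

Compare p-value to α:
0.372 ≥ 0.1
Decision: fail to reject H₀

Answer: fail to reject H₀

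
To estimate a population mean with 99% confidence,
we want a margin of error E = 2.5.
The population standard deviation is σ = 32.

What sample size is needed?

z_0.005 = 2.576
n = (z×σ/E)² = (2.576×32/2.5)²
n = 1087.2055
Round up: n = 1088

Answer: n = 1088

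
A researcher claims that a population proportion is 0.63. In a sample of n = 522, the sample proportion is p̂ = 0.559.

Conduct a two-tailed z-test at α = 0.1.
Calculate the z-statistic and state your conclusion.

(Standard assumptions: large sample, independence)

H₀: p = 0.63, H₁: p ≠ 0.63
Standard error: SE = √(p₀(1-p₀)/n) = √(0.63×0.37/522) = 0.021132
z-statistic: z = (p̂ - p₀)/SE = (0.559 - 0.63)/0.021132 = -3.3598
Critical value: z_0.05 = ±1.645
p-value = 0.0008
Decision: reject H₀ at α = 0.1

Answer: z = -3.3598, reject H₀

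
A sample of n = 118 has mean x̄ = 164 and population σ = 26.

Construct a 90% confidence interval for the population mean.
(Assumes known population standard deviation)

Confidence level: 90%, α = 0.1
z_0.05 = 1.645
SE = σ/√n = 26/√118 = 2.3935
Margin of error = 1.645 × 2.3935 = 3.9373
CI: x̄ ± margin = 164 ± 3.9373
CI: (160.0627, 167.9373)

Answer: (160.0627, 167.9373)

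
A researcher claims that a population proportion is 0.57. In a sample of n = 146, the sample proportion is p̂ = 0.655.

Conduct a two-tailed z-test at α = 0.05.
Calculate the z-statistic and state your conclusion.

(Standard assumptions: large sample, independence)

Answer: z = 2.0745, reject H₀

Derivation:
H₀: p = 0.57, H₁: p ≠ 0.57
Standard error: SE = √(p₀(1-p₀)/n) = √(0.57×0.43/146) = 0.040973
z-statistic: z = (p̂ - p₀)/SE = (0.655 - 0.57)/0.040973 = 2.0745
Critical value: z_0.025 = ±1.960
p-value = 0.0380
Decision: reject H₀ at α = 0.05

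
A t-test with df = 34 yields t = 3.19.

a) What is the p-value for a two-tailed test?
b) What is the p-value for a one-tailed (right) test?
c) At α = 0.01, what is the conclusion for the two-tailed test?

Answer: a) 0.0031, b) 0.0015, c) reject H₀

Derivation:
Using t-distribution with df = 34:
a) Two-tailed: p = 2×P(T > 3.19) = 0.0031
b) One-tailed: p = P(T > 3.19) = 0.0015
c) 0.0031 < 0.01, reject H₀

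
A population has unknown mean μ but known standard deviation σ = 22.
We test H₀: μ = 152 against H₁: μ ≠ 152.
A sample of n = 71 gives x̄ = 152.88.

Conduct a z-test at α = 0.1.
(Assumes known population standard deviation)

Answer: z = 0.3370, fail to reject H₀

Derivation:
Standard error: SE = σ/√n = 22/√71 = 2.6109
z-statistic: z = (x̄ - μ₀)/SE = (152.88 - 152)/2.6109 = 0.3370
Critical value: ±1.645
p-value = 0.7361
Decision: fail to reject H₀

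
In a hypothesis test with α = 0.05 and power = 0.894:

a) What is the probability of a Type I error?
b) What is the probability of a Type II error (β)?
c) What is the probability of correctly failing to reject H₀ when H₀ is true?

Answer: a) 0.05, b) 0.106, c) 0.95

Derivation:
a) Type I error probability = α = 0.05
b) Power = P(reject H₀ | H₁ true) = 1 - β = 0.894, so Type II error probability = β = 1 - Power = 0.106
c) P(fail to reject H₀ | H₀ true) = 1 - α = 0.95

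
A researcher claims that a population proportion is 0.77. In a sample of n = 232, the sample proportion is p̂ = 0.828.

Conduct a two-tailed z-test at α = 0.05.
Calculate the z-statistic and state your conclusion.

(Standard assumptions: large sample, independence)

Answer: z = 2.0992, reject H₀

Derivation:
H₀: p = 0.77, H₁: p ≠ 0.77
Standard error: SE = √(p₀(1-p₀)/n) = √(0.77×0.23/232) = 0.027629
z-statistic: z = (p̂ - p₀)/SE = (0.828 - 0.77)/0.027629 = 2.0992
Critical value: z_0.025 = ±1.960
p-value = 0.0358
Decision: reject H₀ at α = 0.05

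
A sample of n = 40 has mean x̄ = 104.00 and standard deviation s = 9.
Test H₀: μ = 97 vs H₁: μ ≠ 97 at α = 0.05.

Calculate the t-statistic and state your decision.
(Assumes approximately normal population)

Answer: t = 4.9192, reject H₀

Derivation:
df = n - 1 = 39
SE = s/√n = 9/√40 = 1.4230
t = (x̄ - μ₀)/SE = (104.00 - 97)/1.4230 = 4.9192
Critical value: t_{0.025,39} = ±2.023
p-value < 0.0001
Decision: reject H₀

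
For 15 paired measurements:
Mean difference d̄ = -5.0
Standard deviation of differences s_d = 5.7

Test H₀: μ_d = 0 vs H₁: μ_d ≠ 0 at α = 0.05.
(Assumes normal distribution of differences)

df = n - 1 = 14
SE = s_d/√n = 5.7/√15 = 1.4717
t = d̄/SE = -5.0/1.4717 = -3.3974
Critical value: t_{0.025,14} = ±2.145
p-value ≈ 0.0043
Decision: reject H₀

Answer: t = -3.3974, reject H₀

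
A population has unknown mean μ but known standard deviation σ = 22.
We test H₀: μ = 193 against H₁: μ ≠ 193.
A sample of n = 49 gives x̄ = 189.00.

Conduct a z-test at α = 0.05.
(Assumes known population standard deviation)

Answer: z = -1.2727, fail to reject H₀

Derivation:
Standard error: SE = σ/√n = 22/√49 = 3.1429
z-statistic: z = (x̄ - μ₀)/SE = (189.00 - 193)/3.1429 = -1.2727
Critical value: ±1.960
p-value = 0.2031
Decision: fail to reject H₀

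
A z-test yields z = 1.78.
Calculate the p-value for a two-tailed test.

For z = 1.78:
p = 2×P(Z > |1.78|) = 2×(1 - Φ(1.78)) = 0.0751

Answer: p-value ≈ 0.0751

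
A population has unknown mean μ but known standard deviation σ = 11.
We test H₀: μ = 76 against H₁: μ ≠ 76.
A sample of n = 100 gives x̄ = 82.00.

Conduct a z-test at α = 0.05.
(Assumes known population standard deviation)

Answer: z = 5.4545, reject H₀

Derivation:
Standard error: SE = σ/√n = 11/√100 = 1.1000
z-statistic: z = (x̄ - μ₀)/SE = (82.00 - 76)/1.1000 = 5.4545
Critical value: ±1.960
p-value < 0.0001
Decision: reject H₀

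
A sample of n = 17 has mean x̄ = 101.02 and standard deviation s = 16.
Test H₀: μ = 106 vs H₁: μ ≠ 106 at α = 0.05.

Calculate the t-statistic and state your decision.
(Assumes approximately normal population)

df = n - 1 = 16
SE = s/√n = 16/√17 = 3.8806
t = (x̄ - μ₀)/SE = (101.02 - 106)/3.8806 = -1.2833
Critical value: t_{0.025,16} = ±2.120
p-value ≈ 0.2177
Decision: fail to reject H₀

Answer: t = -1.2833, fail to reject H₀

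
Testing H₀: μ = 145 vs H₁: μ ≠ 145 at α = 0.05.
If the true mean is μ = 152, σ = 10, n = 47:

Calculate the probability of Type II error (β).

Answer: β ≈ 0.0023

Derivation:
SE = σ/√n = 10/√47 = 1.4586
Critical values: μ₀ ± z_0.025×SE = 145 ± 1.960×1.4586
Acceptance region: (142.1411, 147.8589)
Under H₁ (μ = 152): z_high = (147.8589 - 152)/1.4586 = -2.8391, z_low = (142.1411 - 152)/1.4586 = -6.7592
β = P(not reject | H₁) = Φ(-2.8391) - Φ(-6.7592) ≈ 0.0023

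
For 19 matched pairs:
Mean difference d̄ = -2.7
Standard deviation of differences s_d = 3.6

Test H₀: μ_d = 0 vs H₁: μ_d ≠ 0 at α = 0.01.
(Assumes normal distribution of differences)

df = n - 1 = 18
SE = s_d/√n = 3.6/√19 = 0.8259
t = d̄/SE = -2.7/0.8259 = -3.2692
Critical value: t_{0.005,18} = ±2.878
p-value ≈ 0.0043
Decision: reject H₀

Answer: t = -3.2692, reject H₀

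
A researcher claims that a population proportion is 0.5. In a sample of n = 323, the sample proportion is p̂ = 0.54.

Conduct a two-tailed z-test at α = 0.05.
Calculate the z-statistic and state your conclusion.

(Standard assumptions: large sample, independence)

Answer: z = 1.4378, fail to reject H₀

Derivation:
H₀: p = 0.5, H₁: p ≠ 0.5
Standard error: SE = √(p₀(1-p₀)/n) = √(0.5×0.5/323) = 0.027821
z-statistic: z = (p̂ - p₀)/SE = (0.54 - 0.5)/0.027821 = 1.4378
Critical value: z_0.025 = ±1.960
p-value = 0.1505
Decision: fail to reject H₀ at α = 0.05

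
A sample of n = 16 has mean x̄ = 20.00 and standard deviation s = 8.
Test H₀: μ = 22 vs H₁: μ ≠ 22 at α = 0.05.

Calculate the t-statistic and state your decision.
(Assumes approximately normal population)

df = n - 1 = 15
SE = s/√n = 8/√16 = 2.0000
t = (x̄ - μ₀)/SE = (20.00 - 22)/2.0000 = -1.0000
Critical value: t_{0.025,15} = ±2.131
p-value ≈ 0.3332
Decision: fail to reject H₀

Answer: t = -1.0000, fail to reject H₀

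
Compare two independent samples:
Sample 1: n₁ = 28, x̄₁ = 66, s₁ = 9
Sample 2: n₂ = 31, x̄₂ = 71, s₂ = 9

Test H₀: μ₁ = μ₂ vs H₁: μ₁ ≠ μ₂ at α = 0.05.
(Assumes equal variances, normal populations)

Answer: t = -2.1309, reject H₀

Derivation:
Pooled variance: s²_p = [27×9² + 30×9²]/(57) = 81.0000
s_p = 9.0000
SE = s_p×√(1/n₁ + 1/n₂) = 9.0000×√(1/28 + 1/31) = 2.3464
t = (x̄₁ - x̄₂)/SE = (66 - 71)/2.3464 = -2.1309
df = 57, t-critical = ±2.002
Decision: reject H₀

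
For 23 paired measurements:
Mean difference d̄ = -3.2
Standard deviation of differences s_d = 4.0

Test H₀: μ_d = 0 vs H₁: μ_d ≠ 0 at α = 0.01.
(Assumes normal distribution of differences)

Answer: t = -3.8365, reject H₀

Derivation:
df = n - 1 = 22
SE = s_d/√n = 4.0/√23 = 0.8341
t = d̄/SE = -3.2/0.8341 = -3.8365
Critical value: t_{0.005,22} = ±2.819
p-value ≈ 0.0009
Decision: reject H₀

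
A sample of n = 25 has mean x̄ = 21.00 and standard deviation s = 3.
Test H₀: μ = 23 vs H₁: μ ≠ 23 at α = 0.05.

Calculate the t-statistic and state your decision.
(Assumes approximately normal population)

Answer: t = -3.3333, reject H₀

Derivation:
df = n - 1 = 24
SE = s/√n = 3/√25 = 0.6000
t = (x̄ - μ₀)/SE = (21.00 - 23)/0.6000 = -3.3333
Critical value: t_{0.025,24} = ±2.064
p-value ≈ 0.0028
Decision: reject H₀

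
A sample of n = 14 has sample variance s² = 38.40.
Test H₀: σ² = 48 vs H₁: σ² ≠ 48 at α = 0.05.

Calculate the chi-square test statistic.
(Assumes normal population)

df = n - 1 = 13
χ² = (n-1)s²/σ₀² = 13×38.40/48 = 10.4000
Critical values: χ²_{0.975,13} = 5.009, χ²_{0.025,13} = 24.736
Rejection region: χ² < 5.009 or χ² > 24.736
Decision: fail to reject H₀

Answer: χ² = 10.4000, fail to reject H₀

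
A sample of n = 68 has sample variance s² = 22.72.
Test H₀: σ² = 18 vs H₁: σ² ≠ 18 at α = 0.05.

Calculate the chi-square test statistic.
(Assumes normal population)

Answer: χ² = 84.5689, fail to reject H₀

Derivation:
df = n - 1 = 67
χ² = (n-1)s²/σ₀² = 67×22.72/18 = 84.5689
Critical values: χ²_{0.975,67} = 46.261, χ²_{0.025,67} = 91.519
Rejection region: χ² < 46.261 or χ² > 91.519
Decision: fail to reject H₀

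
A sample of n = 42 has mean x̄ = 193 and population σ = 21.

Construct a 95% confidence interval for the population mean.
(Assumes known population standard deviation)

Answer: (186.6488, 199.3512)

Derivation:
Confidence level: 95%, α = 0.05
z_0.025 = 1.960
SE = σ/√n = 21/√42 = 3.2404
Margin of error = 1.960 × 3.2404 = 6.3512
CI: x̄ ± margin = 193 ± 6.3512
CI: (186.6488, 199.3512)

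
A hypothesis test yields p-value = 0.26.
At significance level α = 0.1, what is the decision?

Compare p-value to α:
0.26 ≥ 0.1
Decision: fail to reject H₀

Answer: fail to reject H₀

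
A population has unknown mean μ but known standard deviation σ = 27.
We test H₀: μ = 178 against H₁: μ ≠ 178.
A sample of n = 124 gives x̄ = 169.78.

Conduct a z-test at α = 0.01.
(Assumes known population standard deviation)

Answer: z = -3.3901, reject H₀

Derivation:
Standard error: SE = σ/√n = 27/√124 = 2.4247
z-statistic: z = (x̄ - μ₀)/SE = (169.78 - 178)/2.4247 = -3.3901
Critical value: ±2.576
p-value = 0.0007
Decision: reject H₀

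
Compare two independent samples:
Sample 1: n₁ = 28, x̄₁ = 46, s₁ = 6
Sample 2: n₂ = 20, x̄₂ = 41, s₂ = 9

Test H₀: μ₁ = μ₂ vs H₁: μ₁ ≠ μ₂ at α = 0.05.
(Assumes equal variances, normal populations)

Pooled variance: s²_p = [27×6² + 19×9²]/(46) = 54.5870
s_p = 7.3883
SE = s_p×√(1/n₁ + 1/n₂) = 7.3883×√(1/28 + 1/20) = 2.1631
t = (x̄₁ - x̄₂)/SE = (46 - 41)/2.1631 = 2.3115
df = 46, t-critical = ±2.013
Decision: reject H₀

Answer: t = 2.3115, reject H₀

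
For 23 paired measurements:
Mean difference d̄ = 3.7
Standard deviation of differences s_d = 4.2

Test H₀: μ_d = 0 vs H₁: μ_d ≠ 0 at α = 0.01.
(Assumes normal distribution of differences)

Answer: t = 4.2247, reject H₀

Derivation:
df = n - 1 = 22
SE = s_d/√n = 4.2/√23 = 0.8758
t = d̄/SE = 3.7/0.8758 = 4.2247
Critical value: t_{0.005,22} = ±2.819
p-value ≈ 0.0003
Decision: reject H₀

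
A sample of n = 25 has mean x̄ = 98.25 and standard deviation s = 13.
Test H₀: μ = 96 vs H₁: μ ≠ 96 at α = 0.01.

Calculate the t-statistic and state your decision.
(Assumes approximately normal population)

df = n - 1 = 24
SE = s/√n = 13/√25 = 2.6000
t = (x̄ - μ₀)/SE = (98.25 - 96)/2.6000 = 0.8654
Critical value: t_{0.005,24} = ±2.797
p-value ≈ 0.3954
Decision: fail to reject H₀

Answer: t = 0.8654, fail to reject H₀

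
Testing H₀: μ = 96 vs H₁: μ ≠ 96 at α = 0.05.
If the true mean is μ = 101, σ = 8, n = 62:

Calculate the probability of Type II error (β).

Answer: β ≈ 0.0015

Derivation:
SE = σ/√n = 8/√62 = 1.0160
Critical values: μ₀ ± z_0.025×SE = 96 ± 1.960×1.0160
Acceptance region: (94.0086, 97.9914)
Under H₁ (μ = 101): z_high = (97.9914 - 101)/1.0160 = -2.9612, z_low = (94.0086 - 101)/1.0160 = -6.8813
β = P(not reject | H₁) = Φ(-2.9612) - Φ(-6.8813) ≈ 0.0015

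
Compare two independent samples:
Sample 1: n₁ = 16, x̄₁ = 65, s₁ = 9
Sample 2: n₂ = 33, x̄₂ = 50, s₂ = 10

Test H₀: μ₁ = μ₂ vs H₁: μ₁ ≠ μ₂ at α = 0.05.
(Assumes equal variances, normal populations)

Answer: t = 5.0803, reject H₀

Derivation:
Pooled variance: s²_p = [15×9² + 32×10²]/(47) = 93.9362
s_p = 9.6921
SE = s_p×√(1/n₁ + 1/n₂) = 9.6921×√(1/16 + 1/33) = 2.9526
t = (x̄₁ - x̄₂)/SE = (65 - 50)/2.9526 = 5.0803
df = 47, t-critical = ±2.012
Decision: reject H₀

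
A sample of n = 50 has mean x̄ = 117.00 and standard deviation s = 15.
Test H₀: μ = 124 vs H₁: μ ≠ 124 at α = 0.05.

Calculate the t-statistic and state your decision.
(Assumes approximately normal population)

Answer: t = -3.2999, reject H₀

Derivation:
df = n - 1 = 49
SE = s/√n = 15/√50 = 2.1213
t = (x̄ - μ₀)/SE = (117.00 - 124)/2.1213 = -3.2999
Critical value: t_{0.025,49} = ±2.010
p-value ≈ 0.0018
Decision: reject H₀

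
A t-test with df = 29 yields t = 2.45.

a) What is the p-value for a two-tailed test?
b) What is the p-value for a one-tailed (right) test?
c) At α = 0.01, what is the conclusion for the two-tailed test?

Using t-distribution with df = 29:
a) Two-tailed: p = 2×P(T > 2.45) = 0.0206
b) One-tailed: p = P(T > 2.45) = 0.0103
c) 0.0206 ≥ 0.01, fail to reject H₀

Answer: a) 0.0206, b) 0.0103, c) fail to reject H₀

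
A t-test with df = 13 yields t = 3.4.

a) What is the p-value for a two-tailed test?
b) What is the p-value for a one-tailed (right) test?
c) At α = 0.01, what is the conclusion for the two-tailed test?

Answer: a) 0.0047, b) 0.0024, c) reject H₀

Derivation:
Using t-distribution with df = 13:
a) Two-tailed: p = 2×P(T > 3.4) = 0.0047
b) One-tailed: p = P(T > 3.4) = 0.0024
c) 0.0047 < 0.01, reject H₀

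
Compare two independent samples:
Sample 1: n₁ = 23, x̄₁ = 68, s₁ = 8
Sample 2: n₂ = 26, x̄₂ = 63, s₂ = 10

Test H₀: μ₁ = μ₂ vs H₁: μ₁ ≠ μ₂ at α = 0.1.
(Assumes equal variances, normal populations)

Pooled variance: s²_p = [22×8² + 25×10²]/(47) = 83.1489
s_p = 9.1186
SE = s_p×√(1/n₁ + 1/n₂) = 9.1186×√(1/23 + 1/26) = 2.6102
t = (x̄₁ - x̄₂)/SE = (68 - 63)/2.6102 = 1.9156
df = 47, t-critical = ±1.678
Decision: reject H₀

Answer: t = 1.9156, reject H₀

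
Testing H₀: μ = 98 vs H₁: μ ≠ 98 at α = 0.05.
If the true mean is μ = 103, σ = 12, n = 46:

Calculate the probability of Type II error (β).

SE = σ/√n = 12/√46 = 1.7693
Critical values: μ₀ ± z_0.025×SE = 98 ± 1.960×1.7693
Acceptance region: (94.5322, 101.4678)
Under H₁ (μ = 103): z_high = (101.4678 - 103)/1.7693 = -0.8660, z_low = (94.5322 - 103)/1.7693 = -4.7860
β = P(not reject | H₁) = Φ(-0.8660) - Φ(-4.7860) ≈ 0.1932

Answer: β ≈ 0.1932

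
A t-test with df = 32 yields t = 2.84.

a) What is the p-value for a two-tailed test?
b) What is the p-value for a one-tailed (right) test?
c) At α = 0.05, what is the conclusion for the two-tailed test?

Answer: a) 0.0078, b) 0.0039, c) reject H₀

Derivation:
Using t-distribution with df = 32:
a) Two-tailed: p = 2×P(T > 2.84) = 0.0078
b) One-tailed: p = P(T > 2.84) = 0.0039
c) 0.0078 < 0.05, reject H₀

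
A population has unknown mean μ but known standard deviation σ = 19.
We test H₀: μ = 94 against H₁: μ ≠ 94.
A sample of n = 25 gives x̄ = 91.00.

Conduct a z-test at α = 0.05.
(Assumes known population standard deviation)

Answer: z = -0.7895, fail to reject H₀

Derivation:
Standard error: SE = σ/√n = 19/√25 = 3.8000
z-statistic: z = (x̄ - μ₀)/SE = (91.00 - 94)/3.8000 = -0.7895
Critical value: ±1.960
p-value = 0.4298
Decision: fail to reject H₀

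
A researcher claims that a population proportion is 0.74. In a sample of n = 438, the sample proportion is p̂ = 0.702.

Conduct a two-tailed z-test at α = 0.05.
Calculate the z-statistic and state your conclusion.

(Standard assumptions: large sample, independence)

H₀: p = 0.74, H₁: p ≠ 0.74
Standard error: SE = √(p₀(1-p₀)/n) = √(0.74×0.26/438) = 0.020959
z-statistic: z = (p̂ - p₀)/SE = (0.702 - 0.74)/0.020959 = -1.8131
Critical value: z_0.025 = ±1.960
p-value = 0.0698
Decision: fail to reject H₀ at α = 0.05

Answer: z = -1.8131, fail to reject H₀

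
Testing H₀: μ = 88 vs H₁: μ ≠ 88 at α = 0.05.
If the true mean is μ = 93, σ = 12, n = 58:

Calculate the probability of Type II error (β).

SE = σ/√n = 12/√58 = 1.5757
Critical values: μ₀ ± z_0.025×SE = 88 ± 1.960×1.5757
Acceptance region: (84.9116, 91.0884)
Under H₁ (μ = 93): z_high = (91.0884 - 93)/1.5757 = -1.2132, z_low = (84.9116 - 93)/1.5757 = -5.1332
β = P(not reject | H₁) = Φ(-1.2132) - Φ(-5.1332) ≈ 0.1125

Answer: β ≈ 0.1125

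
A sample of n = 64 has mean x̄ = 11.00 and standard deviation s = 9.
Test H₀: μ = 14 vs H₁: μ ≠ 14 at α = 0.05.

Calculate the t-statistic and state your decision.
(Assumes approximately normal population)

df = n - 1 = 63
SE = s/√n = 9/√64 = 1.1250
t = (x̄ - μ₀)/SE = (11.00 - 14)/1.1250 = -2.6667
Critical value: t_{0.025,63} = ±1.998
p-value ≈ 0.0097
Decision: reject H₀

Answer: t = -2.6667, reject H₀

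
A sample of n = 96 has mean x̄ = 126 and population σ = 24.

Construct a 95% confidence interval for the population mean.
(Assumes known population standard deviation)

Answer: (121.1990, 130.8010)

Derivation:
Confidence level: 95%, α = 0.05
z_0.025 = 1.960
SE = σ/√n = 24/√96 = 2.4495
Margin of error = 1.960 × 2.4495 = 4.8010
CI: x̄ ± margin = 126 ± 4.8010
CI: (121.1990, 130.8010)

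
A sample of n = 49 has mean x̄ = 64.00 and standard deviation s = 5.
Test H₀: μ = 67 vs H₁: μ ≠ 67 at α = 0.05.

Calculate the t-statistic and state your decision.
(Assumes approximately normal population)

df = n - 1 = 48
SE = s/√n = 5/√49 = 0.7143
t = (x̄ - μ₀)/SE = (64.00 - 67)/0.7143 = -4.1999
Critical value: t_{0.025,48} = ±2.011
p-value ≈ 0.0001
Decision: reject H₀

Answer: t = -4.1999, reject H₀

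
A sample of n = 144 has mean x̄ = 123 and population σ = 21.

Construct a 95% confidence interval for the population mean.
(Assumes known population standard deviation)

Answer: (119.5700, 126.4300)

Derivation:
Confidence level: 95%, α = 0.05
z_0.025 = 1.960
SE = σ/√n = 21/√144 = 1.7500
Margin of error = 1.960 × 1.7500 = 3.4300
CI: x̄ ± margin = 123 ± 3.4300
CI: (119.5700, 126.4300)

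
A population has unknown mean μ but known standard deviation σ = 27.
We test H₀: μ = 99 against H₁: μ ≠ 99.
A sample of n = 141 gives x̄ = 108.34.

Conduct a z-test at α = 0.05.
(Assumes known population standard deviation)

Standard error: SE = σ/√n = 27/√141 = 2.2738
z-statistic: z = (x̄ - μ₀)/SE = (108.34 - 99)/2.2738 = 4.1077
Critical value: ±1.960
p-value < 0.0001
Decision: reject H₀

Answer: z = 4.1077, reject H₀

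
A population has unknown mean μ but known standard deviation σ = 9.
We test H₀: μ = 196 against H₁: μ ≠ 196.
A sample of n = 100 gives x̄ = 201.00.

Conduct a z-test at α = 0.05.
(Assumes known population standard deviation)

Answer: z = 5.5556, reject H₀

Derivation:
Standard error: SE = σ/√n = 9/√100 = 0.9000
z-statistic: z = (x̄ - μ₀)/SE = (201.00 - 196)/0.9000 = 5.5556
Critical value: ±1.960
p-value < 0.0001
Decision: reject H₀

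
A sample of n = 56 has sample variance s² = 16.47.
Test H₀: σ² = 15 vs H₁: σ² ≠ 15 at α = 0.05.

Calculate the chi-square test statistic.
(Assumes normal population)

Answer: χ² = 60.3900, fail to reject H₀

Derivation:
df = n - 1 = 55
χ² = (n-1)s²/σ₀² = 55×16.47/15 = 60.3900
Critical values: χ²_{0.975,55} = 36.398, χ²_{0.025,55} = 77.380
Rejection region: χ² < 36.398 or χ² > 77.380
Decision: fail to reject H₀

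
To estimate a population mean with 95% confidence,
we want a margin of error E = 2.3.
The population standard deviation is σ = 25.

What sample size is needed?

z_0.025 = 1.960
n = (z×σ/E)² = (1.960×25/2.3)²
n = 453.8752
Round up: n = 454

Answer: n = 454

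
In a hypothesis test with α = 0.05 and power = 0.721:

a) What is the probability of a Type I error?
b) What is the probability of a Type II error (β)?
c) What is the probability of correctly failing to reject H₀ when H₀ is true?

a) Type I error probability = α = 0.05
b) Power = P(reject H₀ | H₁ true) = 1 - β = 0.721, so Type II error probability = β = 1 - Power = 0.279
c) P(fail to reject H₀ | H₀ true) = 1 - α = 0.95

Answer: a) 0.05, b) 0.279, c) 0.95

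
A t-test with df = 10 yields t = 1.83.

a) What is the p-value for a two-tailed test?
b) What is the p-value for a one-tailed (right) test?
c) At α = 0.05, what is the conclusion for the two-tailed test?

Answer: a) 0.0972, b) 0.0486, c) fail to reject H₀

Derivation:
Using t-distribution with df = 10:
a) Two-tailed: p = 2×P(T > 1.83) = 0.0972
b) One-tailed: p = P(T > 1.83) = 0.0486
c) 0.0972 ≥ 0.05, fail to reject H₀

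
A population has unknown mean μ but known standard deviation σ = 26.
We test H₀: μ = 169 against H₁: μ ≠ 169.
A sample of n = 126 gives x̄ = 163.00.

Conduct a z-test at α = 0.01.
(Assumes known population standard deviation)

Standard error: SE = σ/√n = 26/√126 = 2.3163
z-statistic: z = (x̄ - μ₀)/SE = (163.00 - 169)/2.3163 = -2.5903
Critical value: ±2.576
p-value = 0.0096
Decision: reject H₀

Answer: z = -2.5903, reject H₀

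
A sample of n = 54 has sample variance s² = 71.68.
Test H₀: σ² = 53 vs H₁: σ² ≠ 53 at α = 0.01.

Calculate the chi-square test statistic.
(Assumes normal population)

df = n - 1 = 53
χ² = (n-1)s²/σ₀² = 53×71.68/53 = 71.6800
Critical values: χ²_{0.995,53} = 30.230, χ²_{0.005,53} = 83.253
Rejection region: χ² < 30.230 or χ² > 83.253
Decision: fail to reject H₀

Answer: χ² = 71.6800, fail to reject H₀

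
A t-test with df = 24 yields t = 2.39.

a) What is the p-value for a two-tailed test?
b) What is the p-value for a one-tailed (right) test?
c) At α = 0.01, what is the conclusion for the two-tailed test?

Using t-distribution with df = 24:
a) Two-tailed: p = 2×P(T > 2.39) = 0.0251
b) One-tailed: p = P(T > 2.39) = 0.0125
c) 0.0251 ≥ 0.01, fail to reject H₀

Answer: a) 0.0251, b) 0.0125, c) fail to reject H₀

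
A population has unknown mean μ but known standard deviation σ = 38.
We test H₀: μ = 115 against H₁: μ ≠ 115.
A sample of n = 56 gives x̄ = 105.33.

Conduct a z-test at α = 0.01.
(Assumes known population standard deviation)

Standard error: SE = σ/√n = 38/√56 = 5.0780
z-statistic: z = (x̄ - μ₀)/SE = (105.33 - 115)/5.0780 = -1.9043
Critical value: ±2.576
p-value = 0.0569
Decision: fail to reject H₀

Answer: z = -1.9043, fail to reject H₀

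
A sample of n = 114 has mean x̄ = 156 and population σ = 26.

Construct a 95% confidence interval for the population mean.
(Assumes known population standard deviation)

Confidence level: 95%, α = 0.05
z_0.025 = 1.960
SE = σ/√n = 26/√114 = 2.4351
Margin of error = 1.960 × 2.4351 = 4.7728
CI: x̄ ± margin = 156 ± 4.7728
CI: (151.2272, 160.7728)

Answer: (151.2272, 160.7728)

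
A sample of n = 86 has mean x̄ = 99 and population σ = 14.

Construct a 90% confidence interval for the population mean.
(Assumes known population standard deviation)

Answer: (96.5165, 101.4835)

Derivation:
Confidence level: 90%, α = 0.1
z_0.05 = 1.645
SE = σ/√n = 14/√86 = 1.5097
Margin of error = 1.645 × 1.5097 = 2.4835
CI: x̄ ± margin = 99 ± 2.4835
CI: (96.5165, 101.4835)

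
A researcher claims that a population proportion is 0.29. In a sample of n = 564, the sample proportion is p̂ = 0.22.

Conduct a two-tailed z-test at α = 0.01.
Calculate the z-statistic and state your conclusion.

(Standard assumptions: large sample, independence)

Answer: z = -3.6636, reject H₀

Derivation:
H₀: p = 0.29, H₁: p ≠ 0.29
Standard error: SE = √(p₀(1-p₀)/n) = √(0.29×0.71/564) = 0.019107
z-statistic: z = (p̂ - p₀)/SE = (0.22 - 0.29)/0.019107 = -3.6636
Critical value: z_0.005 = ±2.576
p-value = 0.0002
Decision: reject H₀ at α = 0.01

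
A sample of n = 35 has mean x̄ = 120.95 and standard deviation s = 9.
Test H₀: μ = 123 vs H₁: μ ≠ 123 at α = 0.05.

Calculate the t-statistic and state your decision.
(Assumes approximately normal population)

Answer: t = -1.3475, fail to reject H₀

Derivation:
df = n - 1 = 34
SE = s/√n = 9/√35 = 1.5213
t = (x̄ - μ₀)/SE = (120.95 - 123)/1.5213 = -1.3475
Critical value: t_{0.025,34} = ±2.032
p-value ≈ 0.1867
Decision: fail to reject H₀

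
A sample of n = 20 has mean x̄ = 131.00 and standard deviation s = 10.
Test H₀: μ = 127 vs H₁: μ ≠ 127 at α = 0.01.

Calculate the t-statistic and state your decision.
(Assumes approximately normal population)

Answer: t = 1.7888, fail to reject H₀

Derivation:
df = n - 1 = 19
SE = s/√n = 10/√20 = 2.2361
t = (x̄ - μ₀)/SE = (131.00 - 127)/2.2361 = 1.7888
Critical value: t_{0.005,19} = ±2.861
p-value ≈ 0.0896
Decision: fail to reject H₀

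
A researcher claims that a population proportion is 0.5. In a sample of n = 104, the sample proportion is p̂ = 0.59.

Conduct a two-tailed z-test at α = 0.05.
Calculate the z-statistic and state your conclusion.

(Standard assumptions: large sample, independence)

Answer: z = 1.8356, fail to reject H₀

Derivation:
H₀: p = 0.5, H₁: p ≠ 0.5
Standard error: SE = √(p₀(1-p₀)/n) = √(0.5×0.5/104) = 0.049029
z-statistic: z = (p̂ - p₀)/SE = (0.59 - 0.5)/0.049029 = 1.8356
Critical value: z_0.025 = ±1.960
p-value = 0.0664
Decision: fail to reject H₀ at α = 0.05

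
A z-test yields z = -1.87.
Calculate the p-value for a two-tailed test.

For z = -1.87:
p = 2×P(Z > |-1.87|) = 2×(1 - Φ(1.87)) = 0.0615

Answer: p-value ≈ 0.0615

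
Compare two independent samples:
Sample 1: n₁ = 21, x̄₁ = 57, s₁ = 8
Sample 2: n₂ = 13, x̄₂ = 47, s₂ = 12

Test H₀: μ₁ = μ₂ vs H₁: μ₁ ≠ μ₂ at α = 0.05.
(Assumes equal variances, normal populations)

Pooled variance: s²_p = [20×8² + 12×12²]/(32) = 94.0000
s_p = 9.6954
SE = s_p×√(1/n₁ + 1/n₂) = 9.6954×√(1/21 + 1/13) = 3.4216
t = (x̄₁ - x̄₂)/SE = (57 - 47)/3.4216 = 2.9226
df = 32, t-critical = ±2.037
Decision: reject H₀

Answer: t = 2.9226, reject H₀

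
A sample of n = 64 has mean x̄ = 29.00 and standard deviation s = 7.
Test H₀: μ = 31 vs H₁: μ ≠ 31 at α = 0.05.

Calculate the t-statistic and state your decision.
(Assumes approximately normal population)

df = n - 1 = 63
SE = s/√n = 7/√64 = 0.8750
t = (x̄ - μ₀)/SE = (29.00 - 31)/0.8750 = -2.2857
Critical value: t_{0.025,63} = ±1.998
p-value ≈ 0.0256
Decision: reject H₀

Answer: t = -2.2857, reject H₀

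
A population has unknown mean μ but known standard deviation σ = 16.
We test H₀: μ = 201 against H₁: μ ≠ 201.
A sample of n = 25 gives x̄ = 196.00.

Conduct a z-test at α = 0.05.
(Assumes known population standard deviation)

Answer: z = -1.5625, fail to reject H₀

Derivation:
Standard error: SE = σ/√n = 16/√25 = 3.2000
z-statistic: z = (x̄ - μ₀)/SE = (196.00 - 201)/3.2000 = -1.5625
Critical value: ±1.960
p-value = 0.1182
Decision: fail to reject H₀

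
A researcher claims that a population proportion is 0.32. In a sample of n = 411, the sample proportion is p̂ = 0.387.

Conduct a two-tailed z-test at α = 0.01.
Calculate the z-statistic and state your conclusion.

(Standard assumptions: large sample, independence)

H₀: p = 0.32, H₁: p ≠ 0.32
Standard error: SE = √(p₀(1-p₀)/n) = √(0.32×0.68/411) = 0.023010
z-statistic: z = (p̂ - p₀)/SE = (0.387 - 0.32)/0.023010 = 2.9118
Critical value: z_0.005 = ±2.576
p-value = 0.0036
Decision: reject H₀ at α = 0.01

Answer: z = 2.9118, reject H₀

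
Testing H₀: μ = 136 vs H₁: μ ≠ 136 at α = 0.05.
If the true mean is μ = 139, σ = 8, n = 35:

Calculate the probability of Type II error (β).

SE = σ/√n = 8/√35 = 1.3522
Critical values: μ₀ ± z_0.025×SE = 136 ± 1.960×1.3522
Acceptance region: (133.3497, 138.6503)
Under H₁ (μ = 139): z_high = (138.6503 - 139)/1.3522 = -0.2586, z_low = (133.3497 - 139)/1.3522 = -4.1786
β = P(not reject | H₁) = Φ(-0.2586) - Φ(-4.1786) ≈ 0.3980

Answer: β ≈ 0.3980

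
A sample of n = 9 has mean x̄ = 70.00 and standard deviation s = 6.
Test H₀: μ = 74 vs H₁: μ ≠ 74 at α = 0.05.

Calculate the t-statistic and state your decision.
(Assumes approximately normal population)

Answer: t = -2.0000, fail to reject H₀

Derivation:
df = n - 1 = 8
SE = s/√n = 6/√9 = 2.0000
t = (x̄ - μ₀)/SE = (70.00 - 74)/2.0000 = -2.0000
Critical value: t_{0.025,8} = ±2.306
p-value ≈ 0.0805
Decision: fail to reject H₀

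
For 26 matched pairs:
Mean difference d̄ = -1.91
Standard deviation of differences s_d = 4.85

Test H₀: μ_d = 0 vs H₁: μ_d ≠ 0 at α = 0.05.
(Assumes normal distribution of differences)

df = n - 1 = 25
SE = s_d/√n = 4.85/√26 = 0.9512
t = d̄/SE = -1.91/0.9512 = -2.0080
Critical value: t_{0.025,25} = ±2.060
p-value ≈ 0.0556
Decision: fail to reject H₀

Answer: t = -2.0080, fail to reject H₀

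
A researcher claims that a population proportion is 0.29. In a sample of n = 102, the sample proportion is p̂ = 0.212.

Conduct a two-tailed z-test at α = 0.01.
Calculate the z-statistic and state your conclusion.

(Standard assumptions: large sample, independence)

Answer: z = -1.7361, fail to reject H₀

Derivation:
H₀: p = 0.29, H₁: p ≠ 0.29
Standard error: SE = √(p₀(1-p₀)/n) = √(0.29×0.71/102) = 0.044929
z-statistic: z = (p̂ - p₀)/SE = (0.212 - 0.29)/0.044929 = -1.7361
Critical value: z_0.005 = ±2.576
p-value = 0.0825
Decision: fail to reject H₀ at α = 0.01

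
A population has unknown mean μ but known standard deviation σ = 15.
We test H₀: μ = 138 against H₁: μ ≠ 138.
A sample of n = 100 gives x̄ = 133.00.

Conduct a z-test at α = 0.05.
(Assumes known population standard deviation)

Standard error: SE = σ/√n = 15/√100 = 1.5000
z-statistic: z = (x̄ - μ₀)/SE = (133.00 - 138)/1.5000 = -3.3333
Critical value: ±1.960
p-value = 0.0009
Decision: reject H₀

Answer: z = -3.3333, reject H₀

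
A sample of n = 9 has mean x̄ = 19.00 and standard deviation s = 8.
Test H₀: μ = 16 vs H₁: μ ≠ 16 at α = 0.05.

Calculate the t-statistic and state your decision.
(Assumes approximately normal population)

df = n - 1 = 8
SE = s/√n = 8/√9 = 2.6667
t = (x̄ - μ₀)/SE = (19.00 - 16)/2.6667 = 1.1250
Critical value: t_{0.025,8} = ±2.306
p-value ≈ 0.2932
Decision: fail to reject H₀

Answer: t = 1.1250, fail to reject H₀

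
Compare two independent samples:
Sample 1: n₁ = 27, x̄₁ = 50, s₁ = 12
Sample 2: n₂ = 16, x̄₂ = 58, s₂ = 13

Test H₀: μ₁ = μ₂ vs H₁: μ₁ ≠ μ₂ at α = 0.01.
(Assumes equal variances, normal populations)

Pooled variance: s²_p = [26×12² + 15×13²]/(41) = 153.1463
s_p = 12.3752
SE = s_p×√(1/n₁ + 1/n₂) = 12.3752×√(1/27 + 1/16) = 3.9043
t = (x̄₁ - x̄₂)/SE = (50 - 58)/3.9043 = -2.0490
df = 41, t-critical = ±2.701
Decision: fail to reject H₀

Answer: t = -2.0490, fail to reject H₀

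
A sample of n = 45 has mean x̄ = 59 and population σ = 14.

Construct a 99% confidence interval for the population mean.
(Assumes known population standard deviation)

Answer: (53.6239, 64.3761)

Derivation:
Confidence level: 99%, α = 0.01
z_0.005 = 2.576
SE = σ/√n = 14/√45 = 2.0870
Margin of error = 2.576 × 2.0870 = 5.3761
CI: x̄ ± margin = 59 ± 5.3761
CI: (53.6239, 64.3761)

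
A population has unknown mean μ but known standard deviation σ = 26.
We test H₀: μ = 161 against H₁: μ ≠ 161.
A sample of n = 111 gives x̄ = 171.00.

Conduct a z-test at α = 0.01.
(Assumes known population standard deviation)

Answer: z = 4.0522, reject H₀

Derivation:
Standard error: SE = σ/√n = 26/√111 = 2.4678
z-statistic: z = (x̄ - μ₀)/SE = (171.00 - 161)/2.4678 = 4.0522
Critical value: ±2.576
p-value = 0.0001
Decision: reject H₀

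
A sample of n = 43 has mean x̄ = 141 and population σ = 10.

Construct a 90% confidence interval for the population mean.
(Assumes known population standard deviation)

Answer: (138.4914, 143.5086)

Derivation:
Confidence level: 90%, α = 0.1
z_0.05 = 1.645
SE = σ/√n = 10/√43 = 1.5250
Margin of error = 1.645 × 1.5250 = 2.5086
CI: x̄ ± margin = 141 ± 2.5086
CI: (138.4914, 143.5086)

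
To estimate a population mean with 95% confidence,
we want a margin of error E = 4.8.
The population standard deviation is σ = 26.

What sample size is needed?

Answer: n = 113

Derivation:
z_0.025 = 1.960
n = (z×σ/E)² = (1.960×26/4.8)²
n = 112.7136
Round up: n = 113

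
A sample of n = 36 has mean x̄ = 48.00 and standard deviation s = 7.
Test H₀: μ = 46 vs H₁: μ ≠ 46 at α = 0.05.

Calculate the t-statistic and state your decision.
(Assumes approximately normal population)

df = n - 1 = 35
SE = s/√n = 7/√36 = 1.1667
t = (x̄ - μ₀)/SE = (48.00 - 46)/1.1667 = 1.7142
Critical value: t_{0.025,35} = ±2.030
p-value ≈ 0.0953
Decision: fail to reject H₀

Answer: t = 1.7142, fail to reject H₀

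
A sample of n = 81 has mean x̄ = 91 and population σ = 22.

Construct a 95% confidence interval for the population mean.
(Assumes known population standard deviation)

Confidence level: 95%, α = 0.05
z_0.025 = 1.960
SE = σ/√n = 22/√81 = 2.4444
Margin of error = 1.960 × 2.4444 = 4.7910
CI: x̄ ± margin = 91 ± 4.7910
CI: (86.2090, 95.7910)

Answer: (86.2090, 95.7910)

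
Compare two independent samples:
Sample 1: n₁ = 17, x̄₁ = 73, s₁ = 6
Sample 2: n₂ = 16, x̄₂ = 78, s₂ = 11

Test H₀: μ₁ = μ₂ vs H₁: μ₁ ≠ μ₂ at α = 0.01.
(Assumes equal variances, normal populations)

Pooled variance: s²_p = [16×6² + 15×11²]/(31) = 77.1290
s_p = 8.7823
SE = s_p×√(1/n₁ + 1/n₂) = 8.7823×√(1/17 + 1/16) = 3.0590
t = (x̄₁ - x̄₂)/SE = (73 - 78)/3.0590 = -1.6345
df = 31, t-critical = ±2.744
Decision: fail to reject H₀

Answer: t = -1.6345, fail to reject H₀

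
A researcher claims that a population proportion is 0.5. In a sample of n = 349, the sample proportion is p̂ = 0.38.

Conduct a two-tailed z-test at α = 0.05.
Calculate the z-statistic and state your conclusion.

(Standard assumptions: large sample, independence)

Answer: z = -4.4836, reject H₀

Derivation:
H₀: p = 0.5, H₁: p ≠ 0.5
Standard error: SE = √(p₀(1-p₀)/n) = √(0.5×0.5/349) = 0.026764
z-statistic: z = (p̂ - p₀)/SE = (0.38 - 0.5)/0.026764 = -4.4836
Critical value: z_0.025 = ±1.960
p-value < 0.0001
Decision: reject H₀ at α = 0.05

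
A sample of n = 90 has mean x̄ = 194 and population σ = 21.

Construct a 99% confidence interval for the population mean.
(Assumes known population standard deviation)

Confidence level: 99%, α = 0.01
z_0.005 = 2.576
SE = σ/√n = 21/√90 = 2.2136
Margin of error = 2.576 × 2.2136 = 5.7022
CI: x̄ ± margin = 194 ± 5.7022
CI: (188.2978, 199.7022)

Answer: (188.2978, 199.7022)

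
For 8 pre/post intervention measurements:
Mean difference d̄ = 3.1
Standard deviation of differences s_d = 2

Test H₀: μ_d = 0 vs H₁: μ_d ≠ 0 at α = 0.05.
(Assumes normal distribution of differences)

df = n - 1 = 7
SE = s_d/√n = 2/√8 = 0.7071
t = d̄/SE = 3.1/0.7071 = 4.3841
Critical value: t_{0.025,7} = ±2.365
p-value ≈ 0.0032
Decision: reject H₀

Answer: t = 4.3841, reject H₀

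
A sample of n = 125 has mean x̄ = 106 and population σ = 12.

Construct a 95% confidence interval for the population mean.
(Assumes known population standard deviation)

Answer: (103.8963, 108.1037)

Derivation:
Confidence level: 95%, α = 0.05
z_0.025 = 1.960
SE = σ/√n = 12/√125 = 1.0733
Margin of error = 1.960 × 1.0733 = 2.1037
CI: x̄ ± margin = 106 ± 2.1037
CI: (103.8963, 108.1037)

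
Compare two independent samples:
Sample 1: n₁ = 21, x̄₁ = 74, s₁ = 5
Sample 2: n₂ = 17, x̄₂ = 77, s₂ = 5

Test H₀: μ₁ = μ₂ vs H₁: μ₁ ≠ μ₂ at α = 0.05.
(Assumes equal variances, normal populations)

Answer: t = -1.8390, fail to reject H₀

Derivation:
Pooled variance: s²_p = [20×5² + 16×5²]/(36) = 25.0000
s_p = 5.0000
SE = s_p×√(1/n₁ + 1/n₂) = 5.0000×√(1/21 + 1/17) = 1.6313
t = (x̄₁ - x̄₂)/SE = (74 - 77)/1.6313 = -1.8390
df = 36, t-critical = ±2.028
Decision: fail to reject H₀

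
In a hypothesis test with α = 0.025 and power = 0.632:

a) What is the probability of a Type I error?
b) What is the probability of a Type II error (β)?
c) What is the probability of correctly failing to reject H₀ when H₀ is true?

a) Type I error probability = α = 0.025
b) Power = P(reject H₀ | H₁ true) = 1 - β = 0.632, so Type II error probability = β = 1 - Power = 0.368
c) P(fail to reject H₀ | H₀ true) = 1 - α = 0.975

Answer: a) 0.025, b) 0.368, c) 0.975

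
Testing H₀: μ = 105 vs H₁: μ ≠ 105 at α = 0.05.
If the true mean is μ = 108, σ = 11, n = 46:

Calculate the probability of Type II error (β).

SE = σ/√n = 11/√46 = 1.6219
Critical values: μ₀ ± z_0.025×SE = 105 ± 1.960×1.6219
Acceptance region: (101.8211, 108.1789)
Under H₁ (μ = 108): z_high = (108.1789 - 108)/1.6219 = 0.1103, z_low = (101.8211 - 108)/1.6219 = -3.8097
β = P(not reject | H₁) = Φ(0.1103) - Φ(-3.8097) ≈ 0.5438

Answer: β ≈ 0.5438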